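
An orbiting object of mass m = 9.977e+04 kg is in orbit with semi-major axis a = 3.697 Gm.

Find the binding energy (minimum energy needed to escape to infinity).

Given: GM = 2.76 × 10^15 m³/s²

Convert to SI: a = 3.697 Gm = 3.697e+09 m.
Total orbital energy is E = −GMm/(2a); binding energy is E_bind = −E = GMm/(2a).
E_bind = 2.76e+15 · 9.977e+04 / (2 · 3.697e+09) J ≈ 3.724e+10 J = 37.24 GJ.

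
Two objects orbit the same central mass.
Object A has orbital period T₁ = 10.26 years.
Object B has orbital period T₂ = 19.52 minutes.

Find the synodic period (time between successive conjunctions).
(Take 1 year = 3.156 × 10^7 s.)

Convert to SI: T₁ = 10.26 years = 3.23806e+08 s; T₂ = 19.52 minutes = 1171.2 s.
T_syn = |T₁ · T₂ / (T₁ − T₂)|.
T_syn = |3.23806e+08 · 1171.2 / (3.23806e+08 − 1171.2)| s ≈ 1171 s = 19.52 minutes.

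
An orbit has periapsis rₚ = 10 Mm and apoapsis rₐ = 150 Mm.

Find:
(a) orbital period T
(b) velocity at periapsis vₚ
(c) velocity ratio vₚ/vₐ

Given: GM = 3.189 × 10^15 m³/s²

Convert to SI: rₚ = 10 Mm = 1e+07 m; rₐ = 150 Mm = 1.5e+08 m.
(a) With a = (rₚ + rₐ)/2 = 8e+07 m, T = 2π √(a³/GM) = 2π √((8e+07)³/3.189e+15) s ≈ 7.961e+04 s
(b) With a = (rₚ + rₐ)/2 = 8e+07 m, vₚ = √(GM (2/rₚ − 1/a)) = √(3.189e+15 · (2/1e+07 − 1/8e+07)) m/s ≈ 2.445e+04 m/s
(c) Conservation of angular momentum (rₚvₚ = rₐvₐ) gives vₚ/vₐ = rₐ/rₚ = 1.5e+08/1e+07 ≈ 15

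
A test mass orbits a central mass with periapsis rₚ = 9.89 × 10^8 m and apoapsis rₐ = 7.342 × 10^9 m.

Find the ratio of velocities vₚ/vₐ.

Conservation of angular momentum gives rₚvₚ = rₐvₐ, so vₚ/vₐ = rₐ/rₚ.
vₚ/vₐ = 7.342e+09 / 9.89e+08 ≈ 7.424.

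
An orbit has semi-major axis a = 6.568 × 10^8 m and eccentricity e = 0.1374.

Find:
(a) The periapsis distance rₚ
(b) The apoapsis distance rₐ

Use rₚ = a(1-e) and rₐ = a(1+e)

(a) rₚ = a(1 − e) = 6.568e+08 · (1 − 0.1374) = 6.568e+08 · 0.8626 ≈ 5.666e+08 m = 5.666 × 10^8 m.
(b) rₐ = a(1 + e) = 6.568e+08 · (1 + 0.1374) = 6.568e+08 · 1.1374 ≈ 7.47e+08 m = 7.47 × 10^8 m.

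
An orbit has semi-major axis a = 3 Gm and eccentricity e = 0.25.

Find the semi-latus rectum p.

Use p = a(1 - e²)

Convert to SI: a = 3 Gm = 3e+09 m.
p = a (1 − e²).
p = 3e+09 · (1 − (0.25)²) = 3e+09 · 0.9375 ≈ 2.812e+09 m = 2.812 Gm.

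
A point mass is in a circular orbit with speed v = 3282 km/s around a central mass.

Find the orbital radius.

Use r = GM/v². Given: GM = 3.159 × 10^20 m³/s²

Convert to SI: v = 3282 km/s = 3.282e+06 m/s.
For a circular orbit, v² = GM / r, so r = GM / v².
r = 3.159e+20 / (3.282e+06)² m ≈ 2.933e+07 m = 29.33 Mm.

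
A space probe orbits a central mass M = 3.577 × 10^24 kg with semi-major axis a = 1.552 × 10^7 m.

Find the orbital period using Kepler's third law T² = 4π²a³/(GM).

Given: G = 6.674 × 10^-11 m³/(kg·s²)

GM = G · M = 6.674e-11 · 3.577e+24 = 2.38729e+14 m³/s².
Kepler's third law: T = 2π √(a³ / GM).
Substituting a = 1.552e+07 m and GM = 2.38729e+14 m³/s²:
T = 2π √((1.552e+07)³ / 2.38729e+14) s
T ≈ 2.486e+04 s = 6.907 hours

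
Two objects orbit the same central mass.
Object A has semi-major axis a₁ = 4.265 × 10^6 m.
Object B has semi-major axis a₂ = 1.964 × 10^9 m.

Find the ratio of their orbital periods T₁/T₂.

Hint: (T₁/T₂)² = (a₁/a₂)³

From Kepler's third law, (T₁/T₂)² = (a₁/a₂)³, so T₁/T₂ = (a₁/a₂)^(3/2).
a₁/a₂ = 4.265e+06 / 1.964e+09 = 0.00217159.
T₁/T₂ = (0.00217159)^(3/2) ≈ 0.0001012.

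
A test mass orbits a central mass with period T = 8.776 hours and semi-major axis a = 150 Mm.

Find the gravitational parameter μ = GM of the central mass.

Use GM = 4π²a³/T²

Convert to SI: T = 8.776 hours = 31593.6 s; a = 150 Mm = 1.5e+08 m.
GM = 4π² · a³ / T².
GM = 4π² · (1.5e+08)³ / (31593.6)² m³/s² ≈ 1.335e+17 m³/s² = 1.335 × 10^17 m³/s².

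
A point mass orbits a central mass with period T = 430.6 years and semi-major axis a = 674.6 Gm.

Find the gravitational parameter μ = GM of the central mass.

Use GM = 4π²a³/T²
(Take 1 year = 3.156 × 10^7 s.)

Convert to SI: T = 430.6 years = 1.35897e+10 s; a = 674.6 Gm = 6.746e+11 m.
GM = 4π² · a³ / T².
GM = 4π² · (6.746e+11)³ / (1.35897e+10)² m³/s² ≈ 6.563e+16 m³/s² = 6.563 × 10^16 m³/s².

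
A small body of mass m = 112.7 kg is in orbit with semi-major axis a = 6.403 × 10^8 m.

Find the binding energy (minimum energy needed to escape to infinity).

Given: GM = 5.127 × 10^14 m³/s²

Total orbital energy is E = −GMm/(2a); binding energy is E_bind = −E = GMm/(2a).
E_bind = 5.127e+14 · 112.7 / (2 · 6.403e+08) J ≈ 4.512e+07 J = 45.12 MJ.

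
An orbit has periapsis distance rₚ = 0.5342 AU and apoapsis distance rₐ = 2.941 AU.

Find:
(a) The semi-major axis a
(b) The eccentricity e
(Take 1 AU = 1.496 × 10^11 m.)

Convert to SI: rₚ = 0.5342 AU = 7.99163e+10 m; rₐ = 2.941 AU = 4.39974e+11 m.
(a) a = (rₚ + rₐ) / 2 = (7.99163e+10 + 4.39974e+11) / 2 ≈ 2.599e+11 m = 1.738 AU.
(b) e = (rₐ − rₚ) / (rₐ + rₚ) = (4.39974e+11 − 7.99163e+10) / (4.39974e+11 + 7.99163e+10) ≈ 0.6926.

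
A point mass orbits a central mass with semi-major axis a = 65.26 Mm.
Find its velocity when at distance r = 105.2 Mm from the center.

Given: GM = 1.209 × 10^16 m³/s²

Convert to SI: a = 65.26 Mm = 6.526e+07 m; r = 105.2 Mm = 1.052e+08 m.
Vis-viva: v = √(GM · (2/r − 1/a)).
2/r − 1/a = 2/1.052e+08 − 1/6.526e+07 = 3.68808e-09 m⁻¹.
v = √(1.209e+16 · 3.68808e-09) m/s ≈ 6677 m/s = 6.677 km/s.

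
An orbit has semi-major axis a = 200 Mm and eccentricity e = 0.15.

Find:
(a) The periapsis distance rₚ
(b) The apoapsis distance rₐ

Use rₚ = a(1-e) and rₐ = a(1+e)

Convert to SI: a = 200 Mm = 2e+08 m.
(a) rₚ = a(1 − e) = 2e+08 · (1 − 0.15) = 2e+08 · 0.85 ≈ 1.7e+08 m = 170 Mm.
(b) rₐ = a(1 + e) = 2e+08 · (1 + 0.15) = 2e+08 · 1.15 ≈ 2.3e+08 m = 230 Mm.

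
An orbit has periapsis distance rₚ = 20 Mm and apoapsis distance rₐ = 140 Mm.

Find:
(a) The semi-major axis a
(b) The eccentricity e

Convert to SI: rₚ = 20 Mm = 2e+07 m; rₐ = 140 Mm = 1.4e+08 m.
(a) a = (rₚ + rₐ) / 2 = (2e+07 + 1.4e+08) / 2 ≈ 8e+07 m = 80 Mm.
(b) e = (rₐ − rₚ) / (rₐ + rₚ) = (1.4e+08 − 2e+07) / (1.4e+08 + 2e+07) ≈ 0.75.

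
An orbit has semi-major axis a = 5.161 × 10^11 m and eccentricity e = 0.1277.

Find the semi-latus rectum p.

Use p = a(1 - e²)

p = a (1 − e²).
p = 5.161e+11 · (1 − (0.1277)²) = 5.161e+11 · 0.983693 ≈ 5.077e+11 m = 5.077 × 10^11 m.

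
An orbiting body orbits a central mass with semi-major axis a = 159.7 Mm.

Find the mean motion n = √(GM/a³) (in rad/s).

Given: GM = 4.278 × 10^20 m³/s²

Convert to SI: a = 159.7 Mm = 1.597e+08 m.
n = √(GM / a³).
n = √(4.278e+20 / (1.597e+08)³) rad/s ≈ 0.01025 rad/s.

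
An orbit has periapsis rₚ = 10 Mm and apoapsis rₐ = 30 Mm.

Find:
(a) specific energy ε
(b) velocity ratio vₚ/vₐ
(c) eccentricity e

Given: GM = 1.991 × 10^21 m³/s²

Convert to SI: rₚ = 10 Mm = 1e+07 m; rₐ = 30 Mm = 3e+07 m.
(a) With a = (rₚ + rₐ)/2 = 2e+07 m, ε = −GM/(2a) = −1.991e+21/(2 · 2e+07) J/kg ≈ -4.978e+13 J/kg
(b) Conservation of angular momentum (rₚvₚ = rₐvₐ) gives vₚ/vₐ = rₐ/rₚ = 3e+07/1e+07 ≈ 3
(c) e = (rₐ − rₚ)/(rₐ + rₚ) = (3e+07 − 1e+07)/(3e+07 + 1e+07) ≈ 0.5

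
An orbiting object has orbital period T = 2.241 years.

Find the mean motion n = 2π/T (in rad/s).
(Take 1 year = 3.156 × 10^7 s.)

Convert to SI: T = 2.241 years = 7.0726e+07 s.
n = 2π / T.
n = 2π / 7.0726e+07 s ≈ 8.884e-08 rad/s.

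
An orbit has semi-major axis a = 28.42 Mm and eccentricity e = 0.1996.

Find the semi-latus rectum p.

Convert to SI: a = 28.42 Mm = 2.842e+07 m.
p = a (1 − e²).
p = 2.842e+07 · (1 − (0.1996)²) = 2.842e+07 · 0.96016 ≈ 2.729e+07 m = 27.29 Mm.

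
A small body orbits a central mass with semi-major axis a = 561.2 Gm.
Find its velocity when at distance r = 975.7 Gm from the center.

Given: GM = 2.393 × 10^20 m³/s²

Convert to SI: a = 561.2 Gm = 5.612e+11 m; r = 975.7 Gm = 9.757e+11 m.
Vis-viva: v = √(GM · (2/r − 1/a)).
2/r − 1/a = 2/9.757e+11 − 1/5.612e+11 = 2.67914e-13 m⁻¹.
v = √(2.393e+20 · 2.67914e-13) m/s ≈ 8007 m/s = 8.007 km/s.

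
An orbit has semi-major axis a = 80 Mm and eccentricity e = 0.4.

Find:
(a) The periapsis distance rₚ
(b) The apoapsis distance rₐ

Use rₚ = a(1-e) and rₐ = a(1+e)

Convert to SI: a = 80 Mm = 8e+07 m.
(a) rₚ = a(1 − e) = 8e+07 · (1 − 0.4) = 8e+07 · 0.6 ≈ 4.8e+07 m = 48 Mm.
(b) rₐ = a(1 + e) = 8e+07 · (1 + 0.4) = 8e+07 · 1.4 ≈ 1.12e+08 m = 112 Mm.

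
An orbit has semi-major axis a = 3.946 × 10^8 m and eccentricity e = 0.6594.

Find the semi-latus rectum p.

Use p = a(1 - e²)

p = a (1 − e²).
p = 3.946e+08 · (1 − (0.6594)²) = 3.946e+08 · 0.565192 ≈ 2.23e+08 m = 2.23 × 10^8 m.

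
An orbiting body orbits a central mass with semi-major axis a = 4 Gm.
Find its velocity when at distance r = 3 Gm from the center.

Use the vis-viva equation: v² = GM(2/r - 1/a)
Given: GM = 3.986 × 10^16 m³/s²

Convert to SI: a = 4 Gm = 4e+09 m; r = 3 Gm = 3e+09 m.
Vis-viva: v = √(GM · (2/r − 1/a)).
2/r − 1/a = 2/3e+09 − 1/4e+09 = 4.16667e-10 m⁻¹.
v = √(3.986e+16 · 4.16667e-10) m/s ≈ 4075 m/s = 4.075 km/s.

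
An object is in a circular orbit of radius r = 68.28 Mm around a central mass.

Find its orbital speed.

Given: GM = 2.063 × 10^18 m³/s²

Convert to SI: r = 68.28 Mm = 6.828e+07 m.
For a circular orbit, gravity supplies the centripetal force, so v = √(GM / r).
v = √(2.063e+18 / 6.828e+07) m/s ≈ 1.738e+05 m/s = 173.8 km/s.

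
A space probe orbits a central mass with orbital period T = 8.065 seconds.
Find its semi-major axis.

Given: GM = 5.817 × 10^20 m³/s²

Invert Kepler's third law: a = (GM · T² / (4π²))^(1/3).
Substituting T = 8.065 s and GM = 5.817e+20 m³/s²:
a = (5.817e+20 · (8.065)² / (4π²))^(1/3) m
a ≈ 9.859e+06 m = 9.859 × 10^6 m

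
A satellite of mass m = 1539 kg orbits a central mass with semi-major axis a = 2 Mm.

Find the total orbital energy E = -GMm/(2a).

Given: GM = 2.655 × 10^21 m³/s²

Convert to SI: a = 2 Mm = 2e+06 m.
E = −GMm / (2a).
E = −2.655e+21 · 1539 / (2 · 2e+06) J ≈ -1.022e+18 J = -1.022 EJ.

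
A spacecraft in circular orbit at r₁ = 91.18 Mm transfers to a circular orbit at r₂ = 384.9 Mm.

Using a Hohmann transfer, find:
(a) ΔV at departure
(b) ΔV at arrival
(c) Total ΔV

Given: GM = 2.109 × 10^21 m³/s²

Convert to SI: r₁ = 91.18 Mm = 9.118e+07 m; r₂ = 384.9 Mm = 3.849e+08 m.
Transfer semi-major axis: a_t = (r₁ + r₂)/2 = (9.118e+07 + 3.849e+08)/2 = 2.3804e+08 m.
Circular speeds: v₁ = √(GM/r₁) = 4.80937e+06 m/s, v₂ = √(GM/r₂) = 2.3408e+06 m/s.
Transfer speeds (vis-viva v² = GM(2/r − 1/a_t)): v₁ᵗ = 6.11558e+06 m/s, v₂ᵗ = 1.44874e+06 m/s.
(a) ΔV₁ = |v₁ᵗ − v₁| ≈ 1.306e+06 m/s = 1306 km/s.
(b) ΔV₂ = |v₂ − v₂ᵗ| ≈ 8.921e+05 m/s = 892.1 km/s.
(c) ΔV_total = ΔV₁ + ΔV₂ ≈ 2.198e+06 m/s = 2198 km/s.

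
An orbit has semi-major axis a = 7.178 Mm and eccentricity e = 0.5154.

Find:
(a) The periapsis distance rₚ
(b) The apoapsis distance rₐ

Convert to SI: a = 7.178 Mm = 7.178e+06 m.
(a) rₚ = a(1 − e) = 7.178e+06 · (1 − 0.5154) = 7.178e+06 · 0.4846 ≈ 3.478e+06 m = 3.478 Mm.
(b) rₐ = a(1 + e) = 7.178e+06 · (1 + 0.5154) = 7.178e+06 · 1.5154 ≈ 1.088e+07 m = 10.88 Mm.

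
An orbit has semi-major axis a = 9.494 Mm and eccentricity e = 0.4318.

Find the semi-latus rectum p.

Convert to SI: a = 9.494 Mm = 9.494e+06 m.
p = a (1 − e²).
p = 9.494e+06 · (1 − (0.4318)²) = 9.494e+06 · 0.813549 ≈ 7.724e+06 m = 7.724 Mm.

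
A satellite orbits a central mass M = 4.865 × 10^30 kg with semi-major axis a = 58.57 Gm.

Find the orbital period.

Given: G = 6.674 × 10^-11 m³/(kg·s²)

Convert to SI: a = 58.57 Gm = 5.857e+10 m.
GM = G · M = 6.674e-11 · 4.865e+30 = 3.2469e+20 m³/s².
Kepler's third law: T = 2π √(a³ / GM).
Substituting a = 5.857e+10 m and GM = 3.2469e+20 m³/s²:
T = 2π √((5.857e+10)³ / 3.2469e+20) s
T ≈ 4.943e+06 s = 57.21 days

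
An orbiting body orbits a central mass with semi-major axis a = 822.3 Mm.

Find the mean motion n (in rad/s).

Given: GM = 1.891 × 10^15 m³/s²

Convert to SI: a = 822.3 Mm = 8.223e+08 m.
n = √(GM / a³).
n = √(1.891e+15 / (8.223e+08)³) rad/s ≈ 1.844e-06 rad/s.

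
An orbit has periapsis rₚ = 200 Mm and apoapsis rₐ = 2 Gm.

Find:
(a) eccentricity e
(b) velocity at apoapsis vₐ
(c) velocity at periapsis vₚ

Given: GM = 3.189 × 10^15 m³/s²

Convert to SI: rₚ = 200 Mm = 2e+08 m; rₐ = 2 Gm = 2e+09 m.
(a) e = (rₐ − rₚ)/(rₐ + rₚ) = (2e+09 − 2e+08)/(2e+09 + 2e+08) ≈ 0.8182
(b) With a = (rₚ + rₐ)/2 = 1.1e+09 m, vₐ = √(GM (2/rₐ − 1/a)) = √(3.189e+15 · (2/2e+09 − 1/1.1e+09)) m/s ≈ 538.4 m/s
(c) With a = (rₚ + rₐ)/2 = 1.1e+09 m, vₚ = √(GM (2/rₚ − 1/a)) = √(3.189e+15 · (2/2e+08 − 1/1.1e+09)) m/s ≈ 5384 m/s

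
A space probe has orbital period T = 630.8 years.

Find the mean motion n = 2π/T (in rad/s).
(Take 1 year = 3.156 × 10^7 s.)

Convert to SI: T = 630.8 years = 1.9908e+10 s.
n = 2π / T.
n = 2π / 1.9908e+10 s ≈ 3.156e-10 rad/s.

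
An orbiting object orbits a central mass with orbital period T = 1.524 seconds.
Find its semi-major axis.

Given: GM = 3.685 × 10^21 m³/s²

Invert Kepler's third law: a = (GM · T² / (4π²))^(1/3).
Substituting T = 1.524 s and GM = 3.685e+21 m³/s²:
a = (3.685e+21 · (1.524)² / (4π²))^(1/3) m
a ≈ 6.007e+06 m = 6.007 Mm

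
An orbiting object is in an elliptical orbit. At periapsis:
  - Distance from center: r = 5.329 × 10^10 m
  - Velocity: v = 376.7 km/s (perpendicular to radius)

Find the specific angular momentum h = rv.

Convert to SI: v = 376.7 km/s = 376700 m/s.
With v perpendicular to r, h = r · v.
h = 5.329e+10 · 376700 m²/s ≈ 2.007e+16 m²/s.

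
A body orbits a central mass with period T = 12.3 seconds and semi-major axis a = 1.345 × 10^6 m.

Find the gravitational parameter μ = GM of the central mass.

GM = 4π² · a³ / T².
GM = 4π² · (1.345e+06)³ / (12.3)² m³/s² ≈ 6.349e+17 m³/s² = 6.349 × 10^17 m³/s².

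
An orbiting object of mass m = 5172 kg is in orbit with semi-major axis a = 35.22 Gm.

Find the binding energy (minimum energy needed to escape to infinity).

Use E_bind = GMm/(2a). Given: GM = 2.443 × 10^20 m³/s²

Convert to SI: a = 35.22 Gm = 3.522e+10 m.
Total orbital energy is E = −GMm/(2a); binding energy is E_bind = −E = GMm/(2a).
E_bind = 2.443e+20 · 5172 / (2 · 3.522e+10) J ≈ 1.794e+13 J = 17.94 TJ.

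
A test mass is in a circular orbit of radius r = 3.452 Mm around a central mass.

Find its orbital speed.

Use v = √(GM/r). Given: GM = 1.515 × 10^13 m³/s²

Convert to SI: r = 3.452 Mm = 3.452e+06 m.
For a circular orbit, gravity supplies the centripetal force, so v = √(GM / r).
v = √(1.515e+13 / 3.452e+06) m/s ≈ 2095 m/s = 2.095 km/s.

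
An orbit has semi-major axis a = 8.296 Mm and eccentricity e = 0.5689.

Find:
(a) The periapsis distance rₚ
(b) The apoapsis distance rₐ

Convert to SI: a = 8.296 Mm = 8.296e+06 m.
(a) rₚ = a(1 − e) = 8.296e+06 · (1 − 0.5689) = 8.296e+06 · 0.4311 ≈ 3.576e+06 m = 3.576 Mm.
(b) rₐ = a(1 + e) = 8.296e+06 · (1 + 0.5689) = 8.296e+06 · 1.5689 ≈ 1.302e+07 m = 13.02 Mm.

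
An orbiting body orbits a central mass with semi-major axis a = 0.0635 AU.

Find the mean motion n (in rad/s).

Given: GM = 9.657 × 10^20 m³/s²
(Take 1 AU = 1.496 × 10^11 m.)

Convert to SI: a = 0.0635 AU = 9.4996e+09 m.
n = √(GM / a³).
n = √(9.657e+20 / (9.4996e+09)³) rad/s ≈ 3.356e-05 rad/s.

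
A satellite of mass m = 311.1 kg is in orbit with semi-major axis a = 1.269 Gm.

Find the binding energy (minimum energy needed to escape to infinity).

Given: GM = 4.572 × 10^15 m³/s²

Convert to SI: a = 1.269 Gm = 1.269e+09 m.
Total orbital energy is E = −GMm/(2a); binding energy is E_bind = −E = GMm/(2a).
E_bind = 4.572e+15 · 311.1 / (2 · 1.269e+09) J ≈ 5.604e+08 J = 560.4 MJ.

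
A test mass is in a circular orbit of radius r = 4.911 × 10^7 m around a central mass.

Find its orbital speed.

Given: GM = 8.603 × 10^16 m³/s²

For a circular orbit, gravity supplies the centripetal force, so v = √(GM / r).
v = √(8.603e+16 / 4.911e+07) m/s ≈ 4.185e+04 m/s = 41.85 km/s.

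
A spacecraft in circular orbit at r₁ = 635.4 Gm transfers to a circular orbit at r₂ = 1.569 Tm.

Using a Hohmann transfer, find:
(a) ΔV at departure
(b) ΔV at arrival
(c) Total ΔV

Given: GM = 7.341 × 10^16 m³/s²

Convert to SI: r₁ = 635.4 Gm = 6.354e+11 m; r₂ = 1.569 Tm = 1.569e+12 m.
Transfer semi-major axis: a_t = (r₁ + r₂)/2 = (6.354e+11 + 1.569e+12)/2 = 1.1022e+12 m.
Circular speeds: v₁ = √(GM/r₁) = 339.902 m/s, v₂ = √(GM/r₂) = 216.305 m/s.
Transfer speeds (vis-viva v² = GM(2/r − 1/a_t)): v₁ᵗ = 405.541 m/s, v₂ᵗ = 164.233 m/s.
(a) ΔV₁ = |v₁ᵗ − v₁| ≈ 65.64 m/s = 65.64 m/s.
(b) ΔV₂ = |v₂ − v₂ᵗ| ≈ 52.07 m/s = 52.07 m/s.
(c) ΔV_total = ΔV₁ + ΔV₂ ≈ 117.7 m/s = 117.7 m/s.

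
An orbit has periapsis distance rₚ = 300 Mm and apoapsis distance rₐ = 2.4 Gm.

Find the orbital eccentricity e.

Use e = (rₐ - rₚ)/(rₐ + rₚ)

Convert to SI: rₚ = 300 Mm = 3e+08 m; rₐ = 2.4 Gm = 2.4e+09 m.
e = (rₐ − rₚ) / (rₐ + rₚ).
e = (2.4e+09 − 3e+08) / (2.4e+09 + 3e+08) = 2.1e+09 / 2.7e+09 ≈ 0.7778.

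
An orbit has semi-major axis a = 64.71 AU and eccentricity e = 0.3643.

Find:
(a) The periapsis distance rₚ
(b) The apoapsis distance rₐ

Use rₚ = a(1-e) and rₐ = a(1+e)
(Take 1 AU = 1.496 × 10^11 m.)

Convert to SI: a = 64.71 AU = 9.68062e+12 m.
(a) rₚ = a(1 − e) = 9.68062e+12 · (1 − 0.3643) = 9.68062e+12 · 0.6357 ≈ 6.154e+12 m = 41.14 AU.
(b) rₐ = a(1 + e) = 9.68062e+12 · (1 + 0.3643) = 9.68062e+12 · 1.3643 ≈ 1.321e+13 m = 88.28 AU.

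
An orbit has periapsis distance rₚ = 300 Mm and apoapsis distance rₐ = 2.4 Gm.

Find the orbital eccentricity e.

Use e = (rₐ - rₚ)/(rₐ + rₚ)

Convert to SI: rₚ = 300 Mm = 3e+08 m; rₐ = 2.4 Gm = 2.4e+09 m.
e = (rₐ − rₚ) / (rₐ + rₚ).
e = (2.4e+09 − 3e+08) / (2.4e+09 + 3e+08) = 2.1e+09 / 2.7e+09 ≈ 0.7778.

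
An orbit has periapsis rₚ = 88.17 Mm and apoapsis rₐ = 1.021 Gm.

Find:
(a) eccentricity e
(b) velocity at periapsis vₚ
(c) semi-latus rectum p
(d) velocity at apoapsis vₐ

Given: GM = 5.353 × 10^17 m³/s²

Convert to SI: rₚ = 88.17 Mm = 8.817e+07 m; rₐ = 1.021 Gm = 1.021e+09 m.
(a) e = (rₐ − rₚ)/(rₐ + rₚ) = (1.021e+09 − 8.817e+07)/(1.021e+09 + 8.817e+07) ≈ 0.841
(b) With a = (rₚ + rₐ)/2 = 5.54585e+08 m, vₚ = √(GM (2/rₚ − 1/a)) = √(5.353e+17 · (2/8.817e+07 − 1/5.54585e+08)) m/s ≈ 1.057e+05 m/s
(c) From a = (rₚ + rₐ)/2 = 5.54585e+08 m and e = (rₐ − rₚ)/(rₐ + rₚ) = 0.841016, p = a(1 − e²) = 5.54585e+08 · (1 − (0.841016)²) ≈ 1.623e+08 m
(d) With a = (rₚ + rₐ)/2 = 5.54585e+08 m, vₐ = √(GM (2/rₐ − 1/a)) = √(5.353e+17 · (2/1.021e+09 − 1/5.54585e+08)) m/s ≈ 9130 m/s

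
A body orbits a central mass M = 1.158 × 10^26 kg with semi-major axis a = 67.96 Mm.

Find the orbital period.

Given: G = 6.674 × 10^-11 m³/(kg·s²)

Convert to SI: a = 67.96 Mm = 6.796e+07 m.
GM = G · M = 6.674e-11 · 1.158e+26 = 7.72849e+15 m³/s².
Kepler's third law: T = 2π √(a³ / GM).
Substituting a = 6.796e+07 m and GM = 7.72849e+15 m³/s²:
T = 2π √((6.796e+07)³ / 7.72849e+15) s
T ≈ 4.004e+04 s = 11.12 hours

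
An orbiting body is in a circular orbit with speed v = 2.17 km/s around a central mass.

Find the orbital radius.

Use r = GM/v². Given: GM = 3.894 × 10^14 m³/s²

Convert to SI: v = 2.17 km/s = 2170 m/s.
For a circular orbit, v² = GM / r, so r = GM / v².
r = 3.894e+14 / (2170)² m ≈ 8.269e+07 m = 82.69 Mm.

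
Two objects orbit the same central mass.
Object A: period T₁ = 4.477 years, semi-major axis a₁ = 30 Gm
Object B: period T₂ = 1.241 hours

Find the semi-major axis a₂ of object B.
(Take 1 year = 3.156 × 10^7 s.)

Convert to SI: T₁ = 4.477 years = 1.41294e+08 s; a₁ = 30 Gm = 3e+10 m; T₂ = 1.241 hours = 4467.6 s.
Kepler's third law: (T₁/T₂)² = (a₁/a₂)³ ⇒ a₂ = a₁ · (T₂/T₁)^(2/3).
T₂/T₁ = 4467.6 / 1.41294e+08 = 3.16192e-05.
a₂ = 3e+10 · (3.16192e-05)^(2/3) m ≈ 3e+07 m = 30 Mm.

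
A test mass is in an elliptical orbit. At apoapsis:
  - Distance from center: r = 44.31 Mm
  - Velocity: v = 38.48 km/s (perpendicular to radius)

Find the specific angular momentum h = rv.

Convert to SI: r = 44.31 Mm = 4.431e+07 m; v = 38.48 km/s = 38480 m/s.
With v perpendicular to r, h = r · v.
h = 4.431e+07 · 38480 m²/s ≈ 1.705e+12 m²/s.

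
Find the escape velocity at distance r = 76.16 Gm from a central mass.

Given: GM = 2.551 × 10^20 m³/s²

Convert to SI: r = 76.16 Gm = 7.616e+10 m.
Escape velocity comes from setting total energy to zero: ½v² − GM/r = 0 ⇒ v_esc = √(2GM / r).
v_esc = √(2 · 2.551e+20 / 7.616e+10) m/s ≈ 8.185e+04 m/s = 81.85 km/s.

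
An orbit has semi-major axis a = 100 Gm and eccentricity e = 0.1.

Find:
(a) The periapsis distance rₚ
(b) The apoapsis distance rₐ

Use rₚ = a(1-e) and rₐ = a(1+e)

Convert to SI: a = 100 Gm = 1e+11 m.
(a) rₚ = a(1 − e) = 1e+11 · (1 − 0.1) = 1e+11 · 0.9 ≈ 9e+10 m = 90 Gm.
(b) rₐ = a(1 + e) = 1e+11 · (1 + 0.1) = 1e+11 · 1.1 ≈ 1.1e+11 m = 110 Gm.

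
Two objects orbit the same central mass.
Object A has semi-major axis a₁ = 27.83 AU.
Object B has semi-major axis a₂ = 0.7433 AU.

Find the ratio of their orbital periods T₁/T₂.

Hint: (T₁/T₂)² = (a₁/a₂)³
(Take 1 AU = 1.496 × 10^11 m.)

Convert to SI: a₁ = 27.83 AU = 4.16337e+12 m; a₂ = 0.7433 AU = 1.11198e+11 m.
From Kepler's third law, (T₁/T₂)² = (a₁/a₂)³, so T₁/T₂ = (a₁/a₂)^(3/2).
a₁/a₂ = 4.16337e+12 / 1.11198e+11 = 37.4411.
T₁/T₂ = (37.4411)^(3/2) ≈ 229.1.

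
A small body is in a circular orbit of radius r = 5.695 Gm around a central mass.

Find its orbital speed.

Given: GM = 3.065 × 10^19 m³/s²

Convert to SI: r = 5.695 Gm = 5.695e+09 m.
For a circular orbit, gravity supplies the centripetal force, so v = √(GM / r).
v = √(3.065e+19 / 5.695e+09) m/s ≈ 7.336e+04 m/s = 73.36 km/s.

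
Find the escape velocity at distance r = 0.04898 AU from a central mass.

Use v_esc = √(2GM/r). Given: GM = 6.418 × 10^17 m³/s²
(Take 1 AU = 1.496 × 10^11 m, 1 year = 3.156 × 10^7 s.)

Convert to SI: r = 0.04898 AU = 7.32741e+09 m.
Escape velocity comes from setting total energy to zero: ½v² − GM/r = 0 ⇒ v_esc = √(2GM / r).
v_esc = √(2 · 6.418e+17 / 7.32741e+09) m/s ≈ 1.324e+04 m/s = 2.792 AU/year.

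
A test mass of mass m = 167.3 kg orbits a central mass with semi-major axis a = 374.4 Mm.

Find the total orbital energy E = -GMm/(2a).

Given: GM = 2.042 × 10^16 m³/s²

Convert to SI: a = 374.4 Mm = 3.744e+08 m.
E = −GMm / (2a).
E = −2.042e+16 · 167.3 / (2 · 3.744e+08) J ≈ -4.562e+09 J = -4.562 GJ.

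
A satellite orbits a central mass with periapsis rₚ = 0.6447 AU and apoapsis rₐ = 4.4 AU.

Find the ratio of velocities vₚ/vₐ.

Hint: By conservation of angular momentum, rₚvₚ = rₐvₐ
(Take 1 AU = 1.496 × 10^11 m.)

Convert to SI: rₚ = 0.6447 AU = 9.64471e+10 m; rₐ = 4.4 AU = 6.5824e+11 m.
Conservation of angular momentum gives rₚvₚ = rₐvₐ, so vₚ/vₐ = rₐ/rₚ.
vₚ/vₐ = 6.5824e+11 / 9.64471e+10 ≈ 6.825.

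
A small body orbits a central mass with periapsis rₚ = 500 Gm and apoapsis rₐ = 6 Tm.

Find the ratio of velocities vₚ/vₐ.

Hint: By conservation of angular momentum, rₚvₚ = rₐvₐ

Convert to SI: rₚ = 500 Gm = 5e+11 m; rₐ = 6 Tm = 6e+12 m.
Conservation of angular momentum gives rₚvₚ = rₐvₐ, so vₚ/vₐ = rₐ/rₚ.
vₚ/vₐ = 6e+12 / 5e+11 ≈ 12.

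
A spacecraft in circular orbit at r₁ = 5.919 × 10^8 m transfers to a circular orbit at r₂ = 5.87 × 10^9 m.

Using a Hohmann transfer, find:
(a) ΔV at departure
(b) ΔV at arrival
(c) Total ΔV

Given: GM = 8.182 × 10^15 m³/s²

Transfer semi-major axis: a_t = (r₁ + r₂)/2 = (5.919e+08 + 5.87e+09)/2 = 3.23095e+09 m.
Circular speeds: v₁ = √(GM/r₁) = 3717.97 m/s, v₂ = √(GM/r₂) = 1180.62 m/s.
Transfer speeds (vis-viva v² = GM(2/r − 1/a_t)): v₁ᵗ = 5011.4 m/s, v₂ᵗ = 505.324 m/s.
(a) ΔV₁ = |v₁ᵗ − v₁| ≈ 1293 m/s = 1.293 km/s.
(b) ΔV₂ = |v₂ − v₂ᵗ| ≈ 675.3 m/s = 675.3 m/s.
(c) ΔV_total = ΔV₁ + ΔV₂ ≈ 1969 m/s = 1.969 km/s.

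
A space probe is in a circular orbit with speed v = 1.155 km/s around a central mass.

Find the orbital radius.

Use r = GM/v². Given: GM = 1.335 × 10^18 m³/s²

Convert to SI: v = 1.155 km/s = 1155 m/s.
For a circular orbit, v² = GM / r, so r = GM / v².
r = 1.335e+18 / (1155)² m ≈ 1.001e+12 m = 1.001 Tm.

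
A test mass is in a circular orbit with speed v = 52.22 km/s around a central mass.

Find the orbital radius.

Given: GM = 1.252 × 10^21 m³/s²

Convert to SI: v = 52.22 km/s = 52220 m/s.
For a circular orbit, v² = GM / r, so r = GM / v².
r = 1.252e+21 / (52220)² m ≈ 4.591e+11 m = 459.1 Gm.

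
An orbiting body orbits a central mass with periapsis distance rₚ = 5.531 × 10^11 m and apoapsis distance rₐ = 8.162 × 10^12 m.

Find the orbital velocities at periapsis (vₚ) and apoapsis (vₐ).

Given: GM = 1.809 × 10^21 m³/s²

Use the vis-viva equation v² = GM(2/r − 1/a) with a = (rₚ + rₐ)/2 = (5.531e+11 + 8.162e+12)/2 = 4.35755e+12 m.
vₚ = √(GM · (2/rₚ − 1/a)) = √(1.809e+21 · (2/5.531e+11 − 1/4.35755e+12)) m/s ≈ 7.827e+04 m/s = 78.27 km/s.
vₐ = √(GM · (2/rₐ − 1/a)) = √(1.809e+21 · (2/8.162e+12 − 1/4.35755e+12)) m/s ≈ 5304 m/s = 5.304 km/s.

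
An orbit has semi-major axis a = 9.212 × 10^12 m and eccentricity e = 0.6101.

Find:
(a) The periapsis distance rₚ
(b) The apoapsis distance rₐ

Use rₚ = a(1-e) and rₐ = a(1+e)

(a) rₚ = a(1 − e) = 9.212e+12 · (1 − 0.6101) = 9.212e+12 · 0.3899 ≈ 3.592e+12 m = 3.592 × 10^12 m.
(b) rₐ = a(1 + e) = 9.212e+12 · (1 + 0.6101) = 9.212e+12 · 1.6101 ≈ 1.483e+13 m = 1.483 × 10^13 m.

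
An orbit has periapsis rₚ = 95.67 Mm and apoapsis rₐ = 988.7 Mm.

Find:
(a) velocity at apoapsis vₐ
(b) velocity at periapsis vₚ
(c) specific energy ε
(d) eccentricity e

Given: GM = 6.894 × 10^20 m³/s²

Convert to SI: rₚ = 95.67 Mm = 9.567e+07 m; rₐ = 988.7 Mm = 9.887e+08 m.
(a) With a = (rₚ + rₐ)/2 = 5.42185e+08 m, vₐ = √(GM (2/rₐ − 1/a)) = √(6.894e+20 · (2/9.887e+08 − 1/5.42185e+08)) m/s ≈ 3.508e+05 m/s
(b) With a = (rₚ + rₐ)/2 = 5.42185e+08 m, vₚ = √(GM (2/rₚ − 1/a)) = √(6.894e+20 · (2/9.567e+07 − 1/5.42185e+08)) m/s ≈ 3.625e+06 m/s
(c) With a = (rₚ + rₐ)/2 = 5.42185e+08 m, ε = −GM/(2a) = −6.894e+20/(2 · 5.42185e+08) J/kg ≈ -6.358e+11 J/kg
(d) e = (rₐ − rₚ)/(rₐ + rₚ) = (9.887e+08 − 9.567e+07)/(9.887e+08 + 9.567e+07) ≈ 0.8235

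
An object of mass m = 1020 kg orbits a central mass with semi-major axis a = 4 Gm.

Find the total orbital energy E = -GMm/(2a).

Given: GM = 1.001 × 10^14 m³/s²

Convert to SI: a = 4 Gm = 4e+09 m.
E = −GMm / (2a).
E = −1.001e+14 · 1020 / (2 · 4e+09) J ≈ -1.276e+07 J = -12.76 MJ.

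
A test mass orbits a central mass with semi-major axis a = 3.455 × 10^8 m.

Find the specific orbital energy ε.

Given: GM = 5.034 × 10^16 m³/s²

ε = −GM / (2a).
ε = −5.034e+16 / (2 · 3.455e+08) J/kg ≈ -7.285e+07 J/kg = -72.85 MJ/kg.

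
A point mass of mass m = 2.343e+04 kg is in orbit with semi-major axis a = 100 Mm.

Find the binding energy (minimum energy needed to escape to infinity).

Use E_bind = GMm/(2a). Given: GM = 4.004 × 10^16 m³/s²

Convert to SI: a = 100 Mm = 1e+08 m.
Total orbital energy is E = −GMm/(2a); binding energy is E_bind = −E = GMm/(2a).
E_bind = 4.004e+16 · 2.343e+04 / (2 · 1e+08) J ≈ 4.691e+12 J = 4.691 TJ.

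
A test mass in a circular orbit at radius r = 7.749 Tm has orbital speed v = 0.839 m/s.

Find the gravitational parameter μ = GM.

Convert to SI: r = 7.749 Tm = 7.749e+12 m.
For a circular orbit v² = GM/r, so GM = v² · r.
GM = (0.839)² · 7.749e+12 m³/s² ≈ 5.455e+12 m³/s² = 5.455 × 10^12 m³/s².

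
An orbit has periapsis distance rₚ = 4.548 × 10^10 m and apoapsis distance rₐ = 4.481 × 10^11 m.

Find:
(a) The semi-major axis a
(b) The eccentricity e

(a) a = (rₚ + rₐ) / 2 = (4.548e+10 + 4.481e+11) / 2 ≈ 2.468e+11 m = 2.468 × 10^11 m.
(b) e = (rₐ − rₚ) / (rₐ + rₚ) = (4.481e+11 − 4.548e+10) / (4.481e+11 + 4.548e+10) ≈ 0.8157.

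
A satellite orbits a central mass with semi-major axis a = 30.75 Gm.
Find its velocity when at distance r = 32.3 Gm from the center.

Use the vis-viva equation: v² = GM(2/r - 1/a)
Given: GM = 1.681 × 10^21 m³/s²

Convert to SI: a = 30.75 Gm = 3.075e+10 m; r = 32.3 Gm = 3.23e+10 m.
Vis-viva: v = √(GM · (2/r − 1/a)).
2/r − 1/a = 2/3.23e+10 − 1/3.075e+10 = 2.93992e-11 m⁻¹.
v = √(1.681e+21 · 2.93992e-11) m/s ≈ 2.223e+05 m/s = 222.3 km/s.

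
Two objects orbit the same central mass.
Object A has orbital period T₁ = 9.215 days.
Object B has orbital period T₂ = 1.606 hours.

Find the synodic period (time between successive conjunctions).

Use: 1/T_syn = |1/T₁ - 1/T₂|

Convert to SI: T₁ = 9.215 days = 796176 s; T₂ = 1.606 hours = 5781.6 s.
T_syn = |T₁ · T₂ / (T₁ − T₂)|.
T_syn = |796176 · 5781.6 / (796176 − 5781.6)| s ≈ 5824 s = 1.618 hours.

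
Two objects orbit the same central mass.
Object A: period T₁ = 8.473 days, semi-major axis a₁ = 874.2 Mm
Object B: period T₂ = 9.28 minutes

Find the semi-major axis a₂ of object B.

Convert to SI: T₁ = 8.473 days = 732067 s; a₁ = 874.2 Mm = 8.742e+08 m; T₂ = 9.28 minutes = 556.8 s.
Kepler's third law: (T₁/T₂)² = (a₁/a₂)³ ⇒ a₂ = a₁ · (T₂/T₁)^(2/3).
T₂/T₁ = 556.8 / 732067 = 0.000760586.
a₂ = 8.742e+08 · (0.000760586)^(2/3) m ≈ 7.284e+06 m = 7.284 Mm.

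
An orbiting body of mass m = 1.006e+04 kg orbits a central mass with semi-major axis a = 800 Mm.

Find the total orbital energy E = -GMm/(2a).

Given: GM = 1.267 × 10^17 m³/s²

Convert to SI: a = 800 Mm = 8e+08 m.
E = −GMm / (2a).
E = −1.267e+17 · 1.006e+04 / (2 · 8e+08) J ≈ -7.966e+11 J = -796.6 GJ.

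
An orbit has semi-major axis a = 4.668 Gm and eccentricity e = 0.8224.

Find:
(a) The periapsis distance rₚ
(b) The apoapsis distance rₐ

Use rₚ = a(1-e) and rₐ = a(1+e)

Convert to SI: a = 4.668 Gm = 4.668e+09 m.
(a) rₚ = a(1 − e) = 4.668e+09 · (1 − 0.8224) = 4.668e+09 · 0.1776 ≈ 8.29e+08 m = 829 Mm.
(b) rₐ = a(1 + e) = 4.668e+09 · (1 + 0.8224) = 4.668e+09 · 1.8224 ≈ 8.507e+09 m = 8.507 Gm.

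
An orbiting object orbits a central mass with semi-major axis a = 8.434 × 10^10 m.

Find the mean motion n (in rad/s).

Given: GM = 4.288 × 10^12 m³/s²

n = √(GM / a³).
n = √(4.288e+12 / (8.434e+10)³) rad/s ≈ 8.454e-11 rad/s.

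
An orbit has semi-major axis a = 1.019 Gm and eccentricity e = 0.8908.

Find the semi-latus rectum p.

Convert to SI: a = 1.019 Gm = 1.019e+09 m.
p = a (1 − e²).
p = 1.019e+09 · (1 − (0.8908)²) = 1.019e+09 · 0.206475 ≈ 2.104e+08 m = 210.4 Mm.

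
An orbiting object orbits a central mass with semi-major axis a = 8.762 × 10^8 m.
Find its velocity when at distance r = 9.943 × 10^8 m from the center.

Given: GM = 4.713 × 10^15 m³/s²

Vis-viva: v = √(GM · (2/r − 1/a)).
2/r − 1/a = 2/9.943e+08 − 1/8.762e+08 = 8.70173e-10 m⁻¹.
v = √(4.713e+15 · 8.70173e-10) m/s ≈ 2025 m/s = 2.025 km/s.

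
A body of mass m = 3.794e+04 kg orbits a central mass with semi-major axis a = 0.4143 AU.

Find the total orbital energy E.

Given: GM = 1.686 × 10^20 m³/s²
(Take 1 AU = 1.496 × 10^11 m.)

Convert to SI: a = 0.4143 AU = 6.19793e+10 m.
E = −GMm / (2a).
E = −1.686e+20 · 3.794e+04 / (2 · 6.19793e+10) J ≈ -5.16e+13 J = -51.6 TJ.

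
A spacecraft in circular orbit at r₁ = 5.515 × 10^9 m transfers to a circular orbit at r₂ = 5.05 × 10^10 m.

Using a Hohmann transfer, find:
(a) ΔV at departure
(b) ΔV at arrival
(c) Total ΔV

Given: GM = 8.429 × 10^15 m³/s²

Transfer semi-major axis: a_t = (r₁ + r₂)/2 = (5.515e+09 + 5.05e+10)/2 = 2.80075e+10 m.
Circular speeds: v₁ = √(GM/r₁) = 1236.28 m/s, v₂ = √(GM/r₂) = 408.547 m/s.
Transfer speeds (vis-viva v² = GM(2/r − 1/a_t)): v₁ᵗ = 1660.06 m/s, v₂ᵗ = 181.292 m/s.
(a) ΔV₁ = |v₁ᵗ − v₁| ≈ 423.8 m/s = 423.8 m/s.
(b) ΔV₂ = |v₂ − v₂ᵗ| ≈ 227.3 m/s = 227.3 m/s.
(c) ΔV_total = ΔV₁ + ΔV₂ ≈ 651 m/s = 651 m/s.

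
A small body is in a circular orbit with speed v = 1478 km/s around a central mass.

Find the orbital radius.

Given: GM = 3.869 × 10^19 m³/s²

Convert to SI: v = 1478 km/s = 1.478e+06 m/s.
For a circular orbit, v² = GM / r, so r = GM / v².
r = 3.869e+19 / (1.478e+06)² m ≈ 1.771e+07 m = 1.771 × 10^7 m.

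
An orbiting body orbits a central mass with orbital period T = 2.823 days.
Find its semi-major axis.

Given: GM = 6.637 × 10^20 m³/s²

Convert to SI: T = 2.823 days = 243907 s.
Invert Kepler's third law: a = (GM · T² / (4π²))^(1/3).
Substituting T = 243907 s and GM = 6.637e+20 m³/s²:
a = (6.637e+20 · (243907)² / (4π²))^(1/3) m
a ≈ 1e+10 m = 10 Gm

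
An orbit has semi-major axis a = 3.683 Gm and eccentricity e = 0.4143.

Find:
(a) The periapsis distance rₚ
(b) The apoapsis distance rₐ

Convert to SI: a = 3.683 Gm = 3.683e+09 m.
(a) rₚ = a(1 − e) = 3.683e+09 · (1 − 0.4143) = 3.683e+09 · 0.5857 ≈ 2.157e+09 m = 2.157 Gm.
(b) rₐ = a(1 + e) = 3.683e+09 · (1 + 0.4143) = 3.683e+09 · 1.4143 ≈ 5.209e+09 m = 5.209 Gm.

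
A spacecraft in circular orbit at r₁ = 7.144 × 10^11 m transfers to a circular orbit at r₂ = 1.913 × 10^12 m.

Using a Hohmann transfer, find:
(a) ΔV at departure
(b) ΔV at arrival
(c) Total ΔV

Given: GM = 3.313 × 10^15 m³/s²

Transfer semi-major axis: a_t = (r₁ + r₂)/2 = (7.144e+11 + 1.913e+12)/2 = 1.3137e+12 m.
Circular speeds: v₁ = √(GM/r₁) = 68.0989 m/s, v₂ = √(GM/r₂) = 41.6153 m/s.
Transfer speeds (vis-viva v² = GM(2/r − 1/a_t)): v₁ᵗ = 82.1768 m/s, v₂ᵗ = 30.6885 m/s.
(a) ΔV₁ = |v₁ᵗ − v₁| ≈ 14.08 m/s = 14.08 m/s.
(b) ΔV₂ = |v₂ − v₂ᵗ| ≈ 10.93 m/s = 10.93 m/s.
(c) ΔV_total = ΔV₁ + ΔV₂ ≈ 25 m/s = 25 m/s.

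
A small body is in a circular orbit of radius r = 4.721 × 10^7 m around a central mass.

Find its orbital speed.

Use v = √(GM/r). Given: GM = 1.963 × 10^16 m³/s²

For a circular orbit, gravity supplies the centripetal force, so v = √(GM / r).
v = √(1.963e+16 / 4.721e+07) m/s ≈ 2.039e+04 m/s = 20.39 km/s.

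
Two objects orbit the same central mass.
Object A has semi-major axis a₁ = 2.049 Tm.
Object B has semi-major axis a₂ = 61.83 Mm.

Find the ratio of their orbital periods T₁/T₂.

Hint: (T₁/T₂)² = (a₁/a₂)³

Convert to SI: a₁ = 2.049 Tm = 2.049e+12 m; a₂ = 61.83 Mm = 6.183e+07 m.
From Kepler's third law, (T₁/T₂)² = (a₁/a₂)³, so T₁/T₂ = (a₁/a₂)^(3/2).
a₁/a₂ = 2.049e+12 / 6.183e+07 = 33139.3.
T₁/T₂ = (33139.3)^(3/2) ≈ 6.033e+06.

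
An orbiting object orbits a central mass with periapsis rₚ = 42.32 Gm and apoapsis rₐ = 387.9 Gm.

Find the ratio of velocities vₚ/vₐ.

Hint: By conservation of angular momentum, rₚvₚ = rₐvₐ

Convert to SI: rₚ = 42.32 Gm = 4.232e+10 m; rₐ = 387.9 Gm = 3.879e+11 m.
Conservation of angular momentum gives rₚvₚ = rₐvₐ, so vₚ/vₐ = rₐ/rₚ.
vₚ/vₐ = 3.879e+11 / 4.232e+10 ≈ 9.166.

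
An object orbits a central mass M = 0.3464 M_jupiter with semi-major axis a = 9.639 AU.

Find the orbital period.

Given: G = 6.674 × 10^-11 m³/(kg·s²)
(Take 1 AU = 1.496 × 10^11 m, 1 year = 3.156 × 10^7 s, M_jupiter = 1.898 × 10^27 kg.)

Convert to SI: a = 9.639 AU = 1.44199e+12 m; M = 0.3464 M_jupiter = 6.57467e+26 kg.
GM = G · M = 6.674e-11 · 6.57467e+26 = 4.38794e+16 m³/s².
Kepler's third law: T = 2π √(a³ / GM).
Substituting a = 1.44199e+12 m and GM = 4.38794e+16 m³/s²:
T = 2π √((1.44199e+12)³ / 4.38794e+16) s
T ≈ 5.194e+10 s = 1646 years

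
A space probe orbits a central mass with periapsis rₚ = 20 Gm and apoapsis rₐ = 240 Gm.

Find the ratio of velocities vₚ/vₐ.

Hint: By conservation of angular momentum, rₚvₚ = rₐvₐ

Convert to SI: rₚ = 20 Gm = 2e+10 m; rₐ = 240 Gm = 2.4e+11 m.
Conservation of angular momentum gives rₚvₚ = rₐvₐ, so vₚ/vₐ = rₐ/rₚ.
vₚ/vₐ = 2.4e+11 / 2e+10 ≈ 12.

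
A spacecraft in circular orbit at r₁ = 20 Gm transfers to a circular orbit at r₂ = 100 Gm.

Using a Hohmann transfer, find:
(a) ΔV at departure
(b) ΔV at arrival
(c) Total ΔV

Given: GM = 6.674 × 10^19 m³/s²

Convert to SI: r₁ = 20 Gm = 2e+10 m; r₂ = 100 Gm = 1e+11 m.
Transfer semi-major axis: a_t = (r₁ + r₂)/2 = (2e+10 + 1e+11)/2 = 6e+10 m.
Circular speeds: v₁ = √(GM/r₁) = 57766.8 m/s, v₂ = √(GM/r₂) = 25834.1 m/s.
Transfer speeds (vis-viva v² = GM(2/r − 1/a_t)): v₁ᵗ = 74576.6 m/s, v₂ᵗ = 14915.3 m/s.
(a) ΔV₁ = |v₁ᵗ − v₁| ≈ 1.681e+04 m/s = 16.81 km/s.
(b) ΔV₂ = |v₂ − v₂ᵗ| ≈ 1.092e+04 m/s = 10.92 km/s.
(c) ΔV_total = ΔV₁ + ΔV₂ ≈ 2.773e+04 m/s = 27.73 km/s.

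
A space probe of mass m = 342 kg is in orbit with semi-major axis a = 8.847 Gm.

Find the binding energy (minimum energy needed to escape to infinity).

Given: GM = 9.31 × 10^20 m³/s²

Convert to SI: a = 8.847 Gm = 8.847e+09 m.
Total orbital energy is E = −GMm/(2a); binding energy is E_bind = −E = GMm/(2a).
E_bind = 9.31e+20 · 342 / (2 · 8.847e+09) J ≈ 1.799e+13 J = 17.99 TJ.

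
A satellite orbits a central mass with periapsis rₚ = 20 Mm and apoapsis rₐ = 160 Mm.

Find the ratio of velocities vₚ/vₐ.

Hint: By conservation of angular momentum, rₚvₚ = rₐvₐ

Convert to SI: rₚ = 20 Mm = 2e+07 m; rₐ = 160 Mm = 1.6e+08 m.
Conservation of angular momentum gives rₚvₚ = rₐvₐ, so vₚ/vₐ = rₐ/rₚ.
vₚ/vₐ = 1.6e+08 / 2e+07 ≈ 8.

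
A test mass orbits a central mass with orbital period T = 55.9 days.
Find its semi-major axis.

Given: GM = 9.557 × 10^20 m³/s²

Convert to SI: T = 55.9 days = 4.82976e+06 s.
Invert Kepler's third law: a = (GM · T² / (4π²))^(1/3).
Substituting T = 4.82976e+06 s and GM = 9.557e+20 m³/s²:
a = (9.557e+20 · (4.82976e+06)² / (4π²))^(1/3) m
a ≈ 8.266e+10 m = 82.66 Gm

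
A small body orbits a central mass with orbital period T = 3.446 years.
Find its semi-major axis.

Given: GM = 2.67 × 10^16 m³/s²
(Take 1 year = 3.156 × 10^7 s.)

Convert to SI: T = 3.446 years = 1.08756e+08 s.
Invert Kepler's third law: a = (GM · T² / (4π²))^(1/3).
Substituting T = 1.08756e+08 s and GM = 2.67e+16 m³/s²:
a = (2.67e+16 · (1.08756e+08)² / (4π²))^(1/3) m
a ≈ 2e+10 m = 20 Gm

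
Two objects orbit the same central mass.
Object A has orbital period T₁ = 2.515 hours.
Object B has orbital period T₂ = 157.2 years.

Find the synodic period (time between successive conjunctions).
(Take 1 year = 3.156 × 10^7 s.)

Convert to SI: T₁ = 2.515 hours = 9054 s; T₂ = 157.2 years = 4.96123e+09 s.
T_syn = |T₁ · T₂ / (T₁ − T₂)|.
T_syn = |9054 · 4.96123e+09 / (9054 − 4.96123e+09)| s ≈ 9054 s = 2.515 hours.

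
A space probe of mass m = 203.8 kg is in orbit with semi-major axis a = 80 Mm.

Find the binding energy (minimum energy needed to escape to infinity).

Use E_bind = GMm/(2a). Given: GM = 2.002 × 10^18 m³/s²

Convert to SI: a = 80 Mm = 8e+07 m.
Total orbital energy is E = −GMm/(2a); binding energy is E_bind = −E = GMm/(2a).
E_bind = 2.002e+18 · 203.8 / (2 · 8e+07) J ≈ 2.55e+12 J = 2.55 TJ.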